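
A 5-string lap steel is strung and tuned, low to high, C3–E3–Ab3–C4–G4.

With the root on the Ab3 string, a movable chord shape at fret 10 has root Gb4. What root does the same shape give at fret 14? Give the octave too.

Moving from fret 10 to fret 14 shifts the root by 4 semitones.
Gb4 up 4 semitones is Bb4.

Bb4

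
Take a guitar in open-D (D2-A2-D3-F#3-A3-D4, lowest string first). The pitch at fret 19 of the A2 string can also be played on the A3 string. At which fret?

Fret 19 on A2 is MIDI 45 + 19 = 64 (E4). On the A3 string (open MIDI 57), that pitch is 64 − 57 = fret 7.

7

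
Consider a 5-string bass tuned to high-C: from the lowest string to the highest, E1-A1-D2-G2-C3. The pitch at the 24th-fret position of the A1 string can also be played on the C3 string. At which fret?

9

Fret 24 on A1 is MIDI 33 + 24 = 57 (A3). On the C3 string (open MIDI 48), that pitch is 57 − 48 = fret 9.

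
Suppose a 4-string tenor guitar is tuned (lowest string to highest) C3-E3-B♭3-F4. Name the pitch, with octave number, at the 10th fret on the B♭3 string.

B♭3 is MIDI 58. Adding 10 gives 68, which is A♭4.
(Equivalently spelled G♯4.)

A♭4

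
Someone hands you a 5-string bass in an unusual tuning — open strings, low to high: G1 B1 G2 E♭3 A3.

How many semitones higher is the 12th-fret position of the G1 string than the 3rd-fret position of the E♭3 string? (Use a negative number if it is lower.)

-11 semitones

G1 at fret 12 → G2 (MIDI 43); E♭3 at fret 3 → G♭3 (MIDI 54).
43 − 54 = -11, so the two pitches are 11 semitones apart.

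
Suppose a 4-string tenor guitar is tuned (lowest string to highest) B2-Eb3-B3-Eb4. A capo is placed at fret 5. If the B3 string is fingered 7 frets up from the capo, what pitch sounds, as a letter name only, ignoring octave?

The capo raises the open B3 by 5 semitones to E4; fretting 7 more gives B3 + 5 + 7 = B3 + 12 semitones, landing on B.

B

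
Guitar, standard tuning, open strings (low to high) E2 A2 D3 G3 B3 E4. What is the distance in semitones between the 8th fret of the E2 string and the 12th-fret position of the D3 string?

E2 at fret 8 → C3 (MIDI 48); D3 at fret 12 → D4 (MIDI 62).
48 − 62 = -14, so the two pitches are 14 semitones apart, with D4 the higher.

14 semitones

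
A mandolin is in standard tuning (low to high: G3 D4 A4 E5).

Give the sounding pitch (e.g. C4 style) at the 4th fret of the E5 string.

E5 is MIDI 76. Adding 4 gives 80, which is G#5.
(Equivalently spelled Ab5.)

G#5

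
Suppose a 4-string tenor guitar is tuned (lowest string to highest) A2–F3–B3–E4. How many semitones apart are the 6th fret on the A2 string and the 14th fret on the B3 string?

22 semitones

A2 at fret 6 → Eb3 (MIDI 51); B3 at fret 14 → Db5 (MIDI 73).
51 − 73 = -22, so the two pitches are 22 semitones apart, with Db5 the higher.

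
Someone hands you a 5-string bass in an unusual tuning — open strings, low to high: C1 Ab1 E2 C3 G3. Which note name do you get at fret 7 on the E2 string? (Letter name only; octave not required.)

The open E2 string plus 7 semitones: E–F–Gb–G–Ab–A–Bb–B.

B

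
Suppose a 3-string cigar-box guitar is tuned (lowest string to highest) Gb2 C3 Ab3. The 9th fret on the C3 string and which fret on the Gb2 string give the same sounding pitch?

Fret 9 on C3 is MIDI 48 + 9 = 57 (A3). On the Gb2 string (open MIDI 42), that pitch is 57 − 42 = fret 15.

15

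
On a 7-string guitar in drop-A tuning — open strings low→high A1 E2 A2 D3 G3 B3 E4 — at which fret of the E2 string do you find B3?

19

B3 is 19 semitones above the open E2 (E–F–F#–G–…–A–A#–B), so it sits at fret 19.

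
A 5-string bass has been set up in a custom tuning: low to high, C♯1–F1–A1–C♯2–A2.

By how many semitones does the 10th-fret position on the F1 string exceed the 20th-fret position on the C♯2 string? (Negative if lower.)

-18 semitones

F1 at fret 10 → D♯2 (MIDI 39); C♯2 at fret 20 → A3 (MIDI 57).
39 − 57 = -18, so the two pitches are 18 semitones apart.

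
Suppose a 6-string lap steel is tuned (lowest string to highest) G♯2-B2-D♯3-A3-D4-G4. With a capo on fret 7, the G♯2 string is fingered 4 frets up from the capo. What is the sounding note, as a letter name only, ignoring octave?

G

The capo raises the open G♯2 by 7 semitones to D♯3; fretting 4 more gives G♯2 + 7 + 4 = G♯2 + 11 semitones, landing on G.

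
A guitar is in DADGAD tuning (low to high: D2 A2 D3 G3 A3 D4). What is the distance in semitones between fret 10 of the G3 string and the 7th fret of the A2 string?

G3 at fret 10 → F4 (MIDI 65); A2 at fret 7 → E3 (MIDI 52).
65 − 52 = 13, so the two pitches are 13 semitones apart, with F4 the higher.

13 semitones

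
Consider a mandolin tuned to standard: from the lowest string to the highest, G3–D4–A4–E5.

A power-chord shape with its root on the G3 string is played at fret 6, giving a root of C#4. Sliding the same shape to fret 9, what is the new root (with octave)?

Moving from fret 6 to fret 9 shifts the root by 3 semitones.
C#4 up 3 semitones is E4.

E4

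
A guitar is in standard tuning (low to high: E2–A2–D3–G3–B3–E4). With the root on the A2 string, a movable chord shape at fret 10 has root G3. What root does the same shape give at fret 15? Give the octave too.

C4

Moving from fret 10 to fret 15 shifts the root by 5 semitones.
G3 up 5 semitones is C4.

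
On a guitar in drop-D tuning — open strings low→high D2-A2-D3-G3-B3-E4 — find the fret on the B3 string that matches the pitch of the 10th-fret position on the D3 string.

D3 at fret 10 is D3 + 10 semitones = C4.
The open B3 string is 9 semitones above the open D3, so the same pitch on the B3 string lies at fret 10 − 9 = 1.

1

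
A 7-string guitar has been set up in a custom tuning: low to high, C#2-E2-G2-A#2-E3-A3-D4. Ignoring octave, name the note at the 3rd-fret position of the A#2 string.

Each fret is one semitone, so A#2 + 3 = C#.
(Equivalently spelled Db.)

C#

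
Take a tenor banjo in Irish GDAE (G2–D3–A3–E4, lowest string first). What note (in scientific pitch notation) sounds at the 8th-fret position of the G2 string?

D♯3

Each fret is one semitone, so G2 + 8 = D♯3.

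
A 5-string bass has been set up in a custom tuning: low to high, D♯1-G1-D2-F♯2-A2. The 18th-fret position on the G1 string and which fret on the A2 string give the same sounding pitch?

G1 at fret 18 is G1 + 18 semitones = C♯3.
The open A2 string is 14 semitones above the open G1, so the same pitch on the A2 string lies at fret 18 − 14 = 4.

4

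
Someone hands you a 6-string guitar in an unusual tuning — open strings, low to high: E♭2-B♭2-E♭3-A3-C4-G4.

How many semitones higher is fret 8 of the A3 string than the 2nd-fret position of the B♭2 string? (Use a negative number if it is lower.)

A3 at fret 8 → F4 (MIDI 65); B♭2 at fret 2 → C3 (MIDI 48).
65 − 48 = 17, so the two pitches are 17 semitones apart.

17 semitones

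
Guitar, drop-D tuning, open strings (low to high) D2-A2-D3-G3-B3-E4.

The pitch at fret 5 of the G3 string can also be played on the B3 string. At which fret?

Fret 5 on G3 is MIDI 55 + 5 = 60 (C4). On the B3 string (open MIDI 59), that pitch is 60 − 59 = fret 1.

1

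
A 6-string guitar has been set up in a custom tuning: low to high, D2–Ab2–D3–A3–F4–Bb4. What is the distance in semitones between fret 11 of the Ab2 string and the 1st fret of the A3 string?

Ab2 at fret 11 → G3 (MIDI 55); A3 at fret 1 → Bb3 (MIDI 58).
55 − 58 = -3, so the two pitches are 3 semitones apart, with Bb3 the higher.

3 semitones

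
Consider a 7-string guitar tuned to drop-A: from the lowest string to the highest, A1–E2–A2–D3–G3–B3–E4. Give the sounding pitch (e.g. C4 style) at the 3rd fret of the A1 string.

C2

The open A1 string plus 3 semitones: A–A#–B–C.
The walk passes from B into C once, so the octave number goes from 1 to 2.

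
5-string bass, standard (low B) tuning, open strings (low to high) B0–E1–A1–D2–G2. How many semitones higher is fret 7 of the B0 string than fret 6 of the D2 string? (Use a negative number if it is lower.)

-14 semitones

B0 at fret 7 → F#1 (MIDI 30); D2 at fret 6 → G#2 (MIDI 44).
30 − 44 = -14, so the two pitches are 14 semitones apart.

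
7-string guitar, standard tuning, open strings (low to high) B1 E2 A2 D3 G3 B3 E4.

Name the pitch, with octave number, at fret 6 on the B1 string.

F2

The open B1 string plus 6 semitones: B–C–C#–D–D#–E–F.
The walk passes from B into C once, so the octave number goes from 1 to 2.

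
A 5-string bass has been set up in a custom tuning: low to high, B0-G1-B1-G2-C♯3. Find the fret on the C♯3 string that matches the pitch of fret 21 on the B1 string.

B1 at fret 21 is B1 + 21 semitones = G♯3.
The open C♯3 string is 14 semitones above the open B1, so the same pitch on the C♯3 string lies at fret 21 − 14 = 7.

7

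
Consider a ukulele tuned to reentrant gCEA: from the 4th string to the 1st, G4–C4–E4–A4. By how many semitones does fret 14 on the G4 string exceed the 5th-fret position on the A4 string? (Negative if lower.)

7 semitones

G4 at fret 14 → A5 (MIDI 81); A4 at fret 5 → D5 (MIDI 74).
81 − 74 = 7, so the two pitches are 7 semitones apart.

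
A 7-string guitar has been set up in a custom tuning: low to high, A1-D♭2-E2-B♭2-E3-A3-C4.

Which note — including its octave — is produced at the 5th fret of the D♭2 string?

G♭2

The open D♭2 string plus 5 semitones: Db–D–Eb–E–F–Gb.
No B→C boundary is crossed, so the octave stays at 2.
(Equivalently spelled F♯2.)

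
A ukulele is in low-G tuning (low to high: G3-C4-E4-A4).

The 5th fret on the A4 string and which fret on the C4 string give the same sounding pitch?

14

Fret 5 on A4 is MIDI 69 + 5 = 74 (D5). On the C4 string (open MIDI 60), that pitch is 74 − 60 = fret 14.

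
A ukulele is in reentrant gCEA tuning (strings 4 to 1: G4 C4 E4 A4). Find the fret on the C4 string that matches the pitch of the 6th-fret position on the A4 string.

Fret 6 on A4 is MIDI 69 + 6 = 75 (D♯5). On the C4 string (open MIDI 60), that pitch is 75 − 60 = fret 15.

15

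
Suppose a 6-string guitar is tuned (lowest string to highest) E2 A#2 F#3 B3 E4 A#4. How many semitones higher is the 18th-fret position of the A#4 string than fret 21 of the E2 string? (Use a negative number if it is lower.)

A#4 at fret 18 → E6 (MIDI 88); E2 at fret 21 → C#4 (MIDI 61).
88 − 61 = 27, so the two pitches are 27 semitones apart.

27 semitones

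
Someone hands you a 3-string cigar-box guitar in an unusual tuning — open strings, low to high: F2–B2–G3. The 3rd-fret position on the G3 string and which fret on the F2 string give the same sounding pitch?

17

Fret 3 on G3 is MIDI 55 + 3 = 58 (A♯3). On the F2 string (open MIDI 41), that pitch is 58 − 41 = fret 17.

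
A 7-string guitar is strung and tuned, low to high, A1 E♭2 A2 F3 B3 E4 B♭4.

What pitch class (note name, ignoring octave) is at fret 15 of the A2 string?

C

Each fret is one semitone, so A2 + 15 = C.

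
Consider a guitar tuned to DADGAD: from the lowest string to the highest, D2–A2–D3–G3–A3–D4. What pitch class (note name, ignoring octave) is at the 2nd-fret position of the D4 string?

Each fret is one semitone, so D4 + 2 = E.

E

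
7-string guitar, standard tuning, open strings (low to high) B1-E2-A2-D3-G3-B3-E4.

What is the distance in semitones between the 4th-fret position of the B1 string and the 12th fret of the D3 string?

23 semitones

B1 at fret 4 → D#2 (MIDI 39); D3 at fret 12 → D4 (MIDI 62).
39 − 62 = -23, so the two pitches are 23 semitones apart, with D4 the higher.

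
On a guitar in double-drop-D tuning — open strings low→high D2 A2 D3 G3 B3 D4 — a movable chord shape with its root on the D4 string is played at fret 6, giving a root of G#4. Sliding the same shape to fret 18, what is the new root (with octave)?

G#5

Moving from fret 6 to fret 18 shifts the root by 12 semitones.
G#4 up 12 semitones is G#5.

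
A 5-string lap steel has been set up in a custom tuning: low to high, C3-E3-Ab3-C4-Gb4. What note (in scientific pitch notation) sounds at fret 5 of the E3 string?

A3

The open E3 string plus 5 semitones: E–F–Gb–G–Ab–A.
No B→C boundary is crossed, so the octave stays at 3.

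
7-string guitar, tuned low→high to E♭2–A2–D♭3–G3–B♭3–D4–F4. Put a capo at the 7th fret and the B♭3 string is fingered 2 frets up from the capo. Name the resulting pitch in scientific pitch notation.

G4

The capo raises the open B♭3 by 7 semitones to F4; fretting 2 more gives B♭3 + 7 + 2 = B♭3 + 9 semitones = G4.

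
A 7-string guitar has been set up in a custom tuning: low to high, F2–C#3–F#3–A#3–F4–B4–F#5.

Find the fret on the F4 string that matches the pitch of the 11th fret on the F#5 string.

24

F#5 at fret 11 is F#5 + 11 semitones = F6.
The open F4 string is 13 semitones below the open F#5, so the same pitch on the F4 string lies at fret 11 + 13 = 24.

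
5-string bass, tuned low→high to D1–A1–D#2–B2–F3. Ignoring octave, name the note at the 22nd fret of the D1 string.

C

The open D1 string plus 22 semitones: D–D#–E–F–…–A#–B–C.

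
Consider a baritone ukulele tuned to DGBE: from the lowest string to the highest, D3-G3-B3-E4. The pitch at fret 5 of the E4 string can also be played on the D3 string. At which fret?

19

E4 at fret 5 is E4 + 5 semitones = A4.
The open D3 string is 14 semitones below the open E4, so the same pitch on the D3 string lies at fret 5 + 14 = 19.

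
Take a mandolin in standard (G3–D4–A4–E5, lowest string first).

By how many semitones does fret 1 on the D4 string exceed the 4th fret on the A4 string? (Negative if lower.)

-10 semitones

D4 at fret 1 → D♯4 (MIDI 63); A4 at fret 4 → C♯5 (MIDI 73).
63 − 73 = -10, so the two pitches are 10 semitones apart.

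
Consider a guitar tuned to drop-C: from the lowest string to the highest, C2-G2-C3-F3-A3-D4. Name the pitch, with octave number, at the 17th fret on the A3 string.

D5

A3 is MIDI 57. Adding 17 gives 74, which is D5.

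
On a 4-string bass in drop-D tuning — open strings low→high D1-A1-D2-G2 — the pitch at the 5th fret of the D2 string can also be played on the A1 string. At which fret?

10

Fret 5 on D2 is MIDI 38 + 5 = 43 (G2). On the A1 string (open MIDI 33), that pitch is 43 − 33 = fret 10.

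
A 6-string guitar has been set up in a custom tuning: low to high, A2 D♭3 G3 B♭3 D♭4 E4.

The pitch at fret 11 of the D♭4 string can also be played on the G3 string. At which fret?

Fret 11 on D♭4 is MIDI 61 + 11 = 72 (C5). On the G3 string (open MIDI 55), that pitch is 72 − 55 = fret 17.

17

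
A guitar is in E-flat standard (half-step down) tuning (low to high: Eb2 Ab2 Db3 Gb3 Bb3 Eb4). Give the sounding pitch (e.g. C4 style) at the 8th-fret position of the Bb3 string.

Gb4

The open Bb3 string plus 8 semitones: Bb–B–C–Db–D–Eb–E–F–Gb.
The walk passes from B into C once, so the octave number goes from 3 to 4.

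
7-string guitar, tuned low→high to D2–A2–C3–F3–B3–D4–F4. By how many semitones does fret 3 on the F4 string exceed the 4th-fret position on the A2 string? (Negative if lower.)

19 semitones

F4 at fret 3 → G♯4 (MIDI 68); A2 at fret 4 → C♯3 (MIDI 49).
68 − 49 = 19, so the two pitches are 19 semitones apart.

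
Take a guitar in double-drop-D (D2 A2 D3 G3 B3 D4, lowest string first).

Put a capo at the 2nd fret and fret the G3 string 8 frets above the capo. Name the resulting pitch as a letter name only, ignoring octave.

The capo raises the open G3 by 2 semitones to A3; fretting 8 more gives G3 + 2 + 8 = G3 + 10 semitones, landing on F.

F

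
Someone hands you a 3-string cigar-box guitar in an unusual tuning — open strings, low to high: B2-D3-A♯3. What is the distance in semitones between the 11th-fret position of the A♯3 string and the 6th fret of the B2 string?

A♯3 at fret 11 → A4 (MIDI 69); B2 at fret 6 → F3 (MIDI 53).
69 − 53 = 16, so the two pitches are 16 semitones apart, with A4 the higher.

16 semitones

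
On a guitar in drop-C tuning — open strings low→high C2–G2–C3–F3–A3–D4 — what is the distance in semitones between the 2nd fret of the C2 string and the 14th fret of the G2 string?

C2 at fret 2 → D2 (MIDI 38); G2 at fret 14 → A3 (MIDI 57).
38 − 57 = -19, so the two pitches are 19 semitones apart, with A3 the higher.

19 semitones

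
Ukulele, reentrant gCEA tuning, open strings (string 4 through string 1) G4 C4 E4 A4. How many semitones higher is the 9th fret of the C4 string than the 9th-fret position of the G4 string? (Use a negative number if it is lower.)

C4 at fret 9 → A4 (MIDI 69); G4 at fret 9 → E5 (MIDI 76).
69 − 76 = -7, so the two pitches are 7 semitones apart.

-7 semitones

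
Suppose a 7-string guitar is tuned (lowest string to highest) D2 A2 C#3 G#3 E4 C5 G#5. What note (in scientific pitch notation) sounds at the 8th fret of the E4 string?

C5

E4 is MIDI 64. Adding 8 gives 72, which is C5.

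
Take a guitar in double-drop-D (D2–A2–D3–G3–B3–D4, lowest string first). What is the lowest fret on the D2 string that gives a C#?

11

From D2, count semitones up the chromatic scale until reaching C#: D–D#–E–F–…–B–C–C# — 11 steps.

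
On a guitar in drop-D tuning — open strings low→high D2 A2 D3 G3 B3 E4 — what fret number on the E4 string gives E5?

12

E5 is 12 semitones above the open E4 (E–F–F#–G–…–D–D#–E), so it sits at fret 12.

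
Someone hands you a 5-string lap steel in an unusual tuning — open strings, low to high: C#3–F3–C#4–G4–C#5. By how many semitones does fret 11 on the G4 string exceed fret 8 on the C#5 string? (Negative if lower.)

-3 semitones

G4 at fret 11 → F#5 (MIDI 78); C#5 at fret 8 → A5 (MIDI 81).
78 − 81 = -3, so the two pitches are 3 semitones apart.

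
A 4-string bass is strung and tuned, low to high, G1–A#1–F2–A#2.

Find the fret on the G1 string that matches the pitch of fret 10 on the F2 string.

20

F2 at fret 10 is F2 + 10 semitones = D#3.
The open G1 string is 10 semitones below the open F2, so the same pitch on the G1 string lies at fret 10 + 10 = 20.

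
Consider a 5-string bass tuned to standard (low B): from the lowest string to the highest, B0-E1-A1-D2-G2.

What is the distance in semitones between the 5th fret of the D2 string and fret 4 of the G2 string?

D2 at fret 5 → G2 (MIDI 43); G2 at fret 4 → B2 (MIDI 47).
43 − 47 = -4, so the two pitches are 4 semitones apart, with B2 the higher.

4 semitones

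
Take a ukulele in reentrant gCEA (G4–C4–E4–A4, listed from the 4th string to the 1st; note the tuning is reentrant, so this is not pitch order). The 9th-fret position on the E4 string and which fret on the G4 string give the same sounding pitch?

E4 at fret 9 is E4 + 9 semitones = C♯5.
The open G4 string is 3 semitones above the open E4, so the same pitch on the G4 string lies at fret 9 − 3 = 6.

6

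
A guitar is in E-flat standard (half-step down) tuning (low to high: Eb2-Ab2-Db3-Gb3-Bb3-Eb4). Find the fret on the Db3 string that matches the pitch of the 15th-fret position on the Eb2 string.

5

Eb2 at fret 15 is Eb2 + 15 semitones = Gb3.
The open Db3 string is 10 semitones above the open Eb2, so the same pitch on the Db3 string lies at fret 15 − 10 = 5.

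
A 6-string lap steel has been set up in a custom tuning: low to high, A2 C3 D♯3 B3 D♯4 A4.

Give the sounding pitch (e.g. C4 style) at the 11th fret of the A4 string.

G♯5

The open A4 string plus 11 semitones: A–A#–B–C–…–F#–G–G#.
The walk passes from B into C once, so the octave number goes from 4 to 5.
(Equivalently spelled A♭5.)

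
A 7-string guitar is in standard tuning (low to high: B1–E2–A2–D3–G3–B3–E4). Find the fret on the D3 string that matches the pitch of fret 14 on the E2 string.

E2 at fret 14 is E2 + 14 semitones = F♯3.
The open D3 string is 10 semitones above the open E2, so the same pitch on the D3 string lies at fret 14 − 10 = 4.

4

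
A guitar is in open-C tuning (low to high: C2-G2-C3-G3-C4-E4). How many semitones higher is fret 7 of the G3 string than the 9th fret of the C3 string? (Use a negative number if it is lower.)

G3 at fret 7 → D4 (MIDI 62); C3 at fret 9 → A3 (MIDI 57).
62 − 57 = 5, so the two pitches are 5 semitones apart.

5 semitones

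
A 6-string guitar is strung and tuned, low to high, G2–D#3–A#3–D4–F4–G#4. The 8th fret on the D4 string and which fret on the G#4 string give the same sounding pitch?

Fret 8 on D4 is MIDI 62 + 8 = 70 (A#4). On the G#4 string (open MIDI 68), that pitch is 70 − 68 = fret 2.

2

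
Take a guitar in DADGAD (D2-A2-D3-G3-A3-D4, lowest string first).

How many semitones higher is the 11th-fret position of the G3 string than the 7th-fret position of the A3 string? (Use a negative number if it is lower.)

G3 at fret 11 → F♯4 (MIDI 66); A3 at fret 7 → E4 (MIDI 64).
66 − 64 = 2, so the two pitches are 2 semitones apart.

2 semitones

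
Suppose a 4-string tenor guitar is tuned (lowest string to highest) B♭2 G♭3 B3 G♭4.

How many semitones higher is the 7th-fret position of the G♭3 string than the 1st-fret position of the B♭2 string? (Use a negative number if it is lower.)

G♭3 at fret 7 → D♭4 (MIDI 61); B♭2 at fret 1 → B2 (MIDI 47).
61 − 47 = 14, so the two pitches are 14 semitones apart.

14 semitones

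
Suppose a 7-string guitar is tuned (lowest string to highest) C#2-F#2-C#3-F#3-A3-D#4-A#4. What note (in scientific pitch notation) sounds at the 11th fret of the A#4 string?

A#4 is MIDI 70. Adding 11 gives 81, which is A5.

A5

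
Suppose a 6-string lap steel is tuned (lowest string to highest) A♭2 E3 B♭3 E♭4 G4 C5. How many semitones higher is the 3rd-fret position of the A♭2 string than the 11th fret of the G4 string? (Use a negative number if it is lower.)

A♭2 at fret 3 → B2 (MIDI 47); G4 at fret 11 → G♭5 (MIDI 78).
47 − 78 = -31, so the two pitches are 31 semitones apart.

-31 semitones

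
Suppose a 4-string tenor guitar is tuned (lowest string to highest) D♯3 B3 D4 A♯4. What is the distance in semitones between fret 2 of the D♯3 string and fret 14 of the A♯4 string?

D♯3 at fret 2 → F3 (MIDI 53); A♯4 at fret 14 → C6 (MIDI 84).
53 − 84 = -31, so the two pitches are 31 semitones apart, with C6 the higher.

31 semitones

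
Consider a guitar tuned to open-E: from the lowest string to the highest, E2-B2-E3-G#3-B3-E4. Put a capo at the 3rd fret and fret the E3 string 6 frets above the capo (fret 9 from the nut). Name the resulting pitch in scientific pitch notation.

The capo raises the open E3 by 3 semitones to G3; fretting 6 more gives E3 + 3 + 6 = E3 + 9 semitones = C#4.
(Also written Db.)

C#4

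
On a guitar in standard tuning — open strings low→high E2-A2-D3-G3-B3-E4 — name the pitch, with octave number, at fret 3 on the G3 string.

The open G3 string plus 3 semitones: G–G#–A–A#.
No B→C boundary is crossed, so the octave stays at 3.

A♯3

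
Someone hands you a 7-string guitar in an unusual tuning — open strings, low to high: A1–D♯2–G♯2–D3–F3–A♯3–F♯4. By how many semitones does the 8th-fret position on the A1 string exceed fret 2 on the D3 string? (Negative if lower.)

A1 at fret 8 → F2 (MIDI 41); D3 at fret 2 → E3 (MIDI 52).
41 − 52 = -11, so the two pitches are 11 semitones apart.

-11 semitones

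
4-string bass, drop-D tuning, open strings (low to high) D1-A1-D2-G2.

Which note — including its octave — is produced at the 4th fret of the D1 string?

The open D1 string plus 4 semitones: D–D#–E–F–F#.
No B→C boundary is crossed, so the octave stays at 1.
(Equivalently spelled G♭1.)

F♯1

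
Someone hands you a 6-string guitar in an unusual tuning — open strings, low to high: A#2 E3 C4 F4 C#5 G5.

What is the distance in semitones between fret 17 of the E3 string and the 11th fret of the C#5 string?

15 semitones

E3 at fret 17 → A4 (MIDI 69); C#5 at fret 11 → C6 (MIDI 84).
69 − 84 = -15, so the two pitches are 15 semitones apart, with C6 the higher.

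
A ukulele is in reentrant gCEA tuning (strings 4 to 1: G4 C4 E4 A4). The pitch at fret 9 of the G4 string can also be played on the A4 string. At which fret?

G4 at fret 9 is G4 + 9 semitones = E5.
The open A4 string is 2 semitones above the open G4, so the same pitch on the A4 string lies at fret 9 − 2 = 7.

7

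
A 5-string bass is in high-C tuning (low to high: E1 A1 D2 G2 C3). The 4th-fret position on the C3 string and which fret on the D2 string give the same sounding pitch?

14

Fret 4 on C3 is MIDI 48 + 4 = 52 (E3). On the D2 string (open MIDI 38), that pitch is 52 − 38 = fret 14.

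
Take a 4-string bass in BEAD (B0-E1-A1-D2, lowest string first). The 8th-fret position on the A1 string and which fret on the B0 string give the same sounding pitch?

A1 at fret 8 is A1 + 8 semitones = F2.
The open B0 string is 10 semitones below the open A1, so the same pitch on the B0 string lies at fret 8 + 10 = 18.

18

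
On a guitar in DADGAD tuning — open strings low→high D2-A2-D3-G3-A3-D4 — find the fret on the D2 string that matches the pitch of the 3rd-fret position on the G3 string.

20

Fret 3 on G3 is MIDI 55 + 3 = 58 (A#3). On the D2 string (open MIDI 38), that pitch is 58 − 38 = fret 20.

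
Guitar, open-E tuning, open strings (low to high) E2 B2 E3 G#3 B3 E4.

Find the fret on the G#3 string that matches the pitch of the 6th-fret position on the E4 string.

E4 at fret 6 is E4 + 6 semitones = A#4.
The open G#3 string is 8 semitones below the open E4, so the same pitch on the G#3 string lies at fret 6 + 8 = 14.

14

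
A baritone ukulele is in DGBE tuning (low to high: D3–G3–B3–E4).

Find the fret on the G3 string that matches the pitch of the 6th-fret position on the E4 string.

E4 at fret 6 is E4 + 6 semitones = A#4.
The open G3 string is 9 semitones below the open E4, so the same pitch on the G3 string lies at fret 6 + 9 = 15.

15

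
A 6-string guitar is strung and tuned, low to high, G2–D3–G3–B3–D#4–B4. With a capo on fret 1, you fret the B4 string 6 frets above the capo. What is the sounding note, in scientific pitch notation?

The capo raises the open B4 by 1 semitone to C5; fretting 6 more gives B4 + 1 + 6 = B4 + 7 semitones = F#5.
(Also written Gb.)

F#5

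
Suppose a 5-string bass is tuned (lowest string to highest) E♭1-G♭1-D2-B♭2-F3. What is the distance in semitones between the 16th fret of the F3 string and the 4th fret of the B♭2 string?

F3 at fret 16 → A4 (MIDI 69); B♭2 at fret 4 → D3 (MIDI 50).
69 − 50 = 19, so the two pitches are 19 semitones apart, with A4 the higher.

19 semitones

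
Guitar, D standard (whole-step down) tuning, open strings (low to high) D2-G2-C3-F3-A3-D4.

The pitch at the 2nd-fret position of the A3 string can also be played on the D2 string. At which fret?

21

A3 at fret 2 is A3 + 2 semitones = B3.
The open D2 string is 19 semitones below the open A3, so the same pitch on the D2 string lies at fret 2 + 19 = 21.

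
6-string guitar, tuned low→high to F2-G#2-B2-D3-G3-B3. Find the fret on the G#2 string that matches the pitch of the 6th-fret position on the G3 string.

Fret 6 on G3 is MIDI 55 + 6 = 61 (C#4). On the G#2 string (open MIDI 44), that pitch is 61 − 44 = fret 17.

17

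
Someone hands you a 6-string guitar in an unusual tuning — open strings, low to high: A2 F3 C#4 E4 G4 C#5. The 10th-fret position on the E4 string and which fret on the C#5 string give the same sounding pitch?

1

Fret 10 on E4 is MIDI 64 + 10 = 74 (D5). On the C#5 string (open MIDI 73), that pitch is 74 − 73 = fret 1.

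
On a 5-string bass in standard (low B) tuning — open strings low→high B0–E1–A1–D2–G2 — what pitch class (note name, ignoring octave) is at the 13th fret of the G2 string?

G#

G2 is MIDI 43. Adding 13 gives 56; 56 mod 12 = 8, i.e. G#.
(Equivalently spelled Ab.)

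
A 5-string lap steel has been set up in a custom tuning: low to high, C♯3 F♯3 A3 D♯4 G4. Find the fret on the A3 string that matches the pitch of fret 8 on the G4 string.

18

G4 at fret 8 is G4 + 8 semitones = D♯5.
The open A3 string is 10 semitones below the open G4, so the same pitch on the A3 string lies at fret 8 + 10 = 18.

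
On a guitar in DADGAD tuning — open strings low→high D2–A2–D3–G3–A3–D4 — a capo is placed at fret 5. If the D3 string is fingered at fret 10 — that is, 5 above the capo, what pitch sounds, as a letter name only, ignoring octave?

C

The capo raises the open D3 by 5 semitones to G3; fretting 5 more gives D3 + 5 + 5 = D3 + 10 semitones, landing on C.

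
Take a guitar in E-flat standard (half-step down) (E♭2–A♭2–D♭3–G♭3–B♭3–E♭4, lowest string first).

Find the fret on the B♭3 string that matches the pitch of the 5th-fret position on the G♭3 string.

1

Fret 5 on G♭3 is MIDI 54 + 5 = 59 (B3). On the B♭3 string (open MIDI 58), that pitch is 59 − 58 = fret 1.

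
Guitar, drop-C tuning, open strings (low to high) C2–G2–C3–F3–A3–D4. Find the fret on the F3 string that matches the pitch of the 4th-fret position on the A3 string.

8

A3 at fret 4 is A3 + 4 semitones = C♯4.
The open F3 string is 4 semitones below the open A3, so the same pitch on the F3 string lies at fret 4 + 4 = 8.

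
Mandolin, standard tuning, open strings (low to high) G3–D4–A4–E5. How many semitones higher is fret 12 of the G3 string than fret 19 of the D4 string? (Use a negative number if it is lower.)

G3 at fret 12 → G4 (MIDI 67); D4 at fret 19 → A5 (MIDI 81).
67 − 81 = -14, so the two pitches are 14 semitones apart.

-14 semitones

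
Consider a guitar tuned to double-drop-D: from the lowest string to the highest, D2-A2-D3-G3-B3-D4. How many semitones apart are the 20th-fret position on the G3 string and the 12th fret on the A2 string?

G3 at fret 20 → D♯5 (MIDI 75); A2 at fret 12 → A3 (MIDI 57).
75 − 57 = 18, so the two pitches are 18 semitones apart, with D♯5 the higher.

18 semitones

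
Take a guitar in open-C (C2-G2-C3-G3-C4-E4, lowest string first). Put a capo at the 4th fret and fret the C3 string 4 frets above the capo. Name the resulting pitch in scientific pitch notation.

G#3

The capo raises the open C3 by 4 semitones to E3; fretting 4 more gives C3 + 4 + 4 = C3 + 8 semitones = G#3.
(Also written Ab.)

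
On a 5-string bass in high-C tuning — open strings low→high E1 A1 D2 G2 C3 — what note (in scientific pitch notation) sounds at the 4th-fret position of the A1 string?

C#2

The open A1 string plus 4 semitones: A–A#–B–C–C#.
The walk passes from B into C once, so the octave number goes from 1 to 2.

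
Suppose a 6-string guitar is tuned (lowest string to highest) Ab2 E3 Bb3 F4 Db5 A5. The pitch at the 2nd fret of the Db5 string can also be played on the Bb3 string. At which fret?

17

Fret 2 on Db5 is MIDI 73 + 2 = 75 (Eb5). On the Bb3 string (open MIDI 58), that pitch is 75 − 58 = fret 17.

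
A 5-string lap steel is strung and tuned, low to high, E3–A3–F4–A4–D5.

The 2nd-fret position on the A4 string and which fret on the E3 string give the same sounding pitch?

A4 at fret 2 is A4 + 2 semitones = B4.
The open E3 string is 17 semitones below the open A4, so the same pitch on the E3 string lies at fret 2 + 17 = 19.

19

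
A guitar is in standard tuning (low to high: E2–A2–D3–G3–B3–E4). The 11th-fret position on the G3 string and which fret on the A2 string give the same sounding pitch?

G3 at fret 11 is G3 + 11 semitones = F♯4.
The open A2 string is 10 semitones below the open G3, so the same pitch on the A2 string lies at fret 11 + 10 = 21.

21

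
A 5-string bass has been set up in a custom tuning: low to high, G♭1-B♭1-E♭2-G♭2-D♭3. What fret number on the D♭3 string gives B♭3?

B♭3 is 9 semitones above the open D♭3 (Db–D–Eb–E–F–Gb–G–Ab–A–Bb), so it sits at fret 9.

9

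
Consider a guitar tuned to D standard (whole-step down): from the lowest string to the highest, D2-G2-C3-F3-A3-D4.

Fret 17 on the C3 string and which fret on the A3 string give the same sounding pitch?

Fret 17 on C3 is MIDI 48 + 17 = 65 (F4). On the A3 string (open MIDI 57), that pitch is 65 − 57 = fret 8.

8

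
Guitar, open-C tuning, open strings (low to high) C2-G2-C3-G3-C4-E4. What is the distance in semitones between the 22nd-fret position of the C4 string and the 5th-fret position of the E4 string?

13 semitones

C4 at fret 22 → A#5 (MIDI 82); E4 at fret 5 → A4 (MIDI 69).
82 − 69 = 13, so the two pitches are 13 semitones apart, with A#5 the higher.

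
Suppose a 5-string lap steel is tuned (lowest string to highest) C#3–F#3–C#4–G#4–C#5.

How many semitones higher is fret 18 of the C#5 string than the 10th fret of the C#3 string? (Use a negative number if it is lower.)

C#5 at fret 18 → G6 (MIDI 91); C#3 at fret 10 → B3 (MIDI 59).
91 − 59 = 32, so the two pitches are 32 semitones apart.

32 semitones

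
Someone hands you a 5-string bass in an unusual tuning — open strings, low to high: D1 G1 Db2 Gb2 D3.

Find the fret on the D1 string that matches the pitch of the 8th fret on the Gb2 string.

24

Fret 8 on Gb2 is MIDI 42 + 8 = 50 (D3). On the D1 string (open MIDI 26), that pitch is 50 − 26 = fret 24.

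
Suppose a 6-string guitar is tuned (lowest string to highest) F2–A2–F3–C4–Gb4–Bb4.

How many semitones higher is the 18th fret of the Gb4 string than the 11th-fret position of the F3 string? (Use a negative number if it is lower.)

20 semitones

Gb4 at fret 18 → C6 (MIDI 84); F3 at fret 11 → E4 (MIDI 64).
84 − 64 = 20, so the two pitches are 20 semitones apart.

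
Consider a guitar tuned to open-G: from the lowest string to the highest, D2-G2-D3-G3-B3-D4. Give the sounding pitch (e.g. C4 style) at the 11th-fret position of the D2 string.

D2 is MIDI 38. Adding 11 gives 49, which is C♯3.
(Equivalently spelled D♭3.)

C♯3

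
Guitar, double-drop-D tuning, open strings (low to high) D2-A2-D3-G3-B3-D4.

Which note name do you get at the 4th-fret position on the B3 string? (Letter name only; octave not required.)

D♯

The open B3 string plus 4 semitones: B–C–C#–D–D#.
(Equivalently spelled E♭.)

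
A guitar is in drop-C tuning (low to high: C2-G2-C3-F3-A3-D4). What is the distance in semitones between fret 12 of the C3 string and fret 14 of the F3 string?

C3 at fret 12 → C4 (MIDI 60); F3 at fret 14 → G4 (MIDI 67).
60 − 67 = -7, so the two pitches are 7 semitones apart, with G4 the higher.

7 semitones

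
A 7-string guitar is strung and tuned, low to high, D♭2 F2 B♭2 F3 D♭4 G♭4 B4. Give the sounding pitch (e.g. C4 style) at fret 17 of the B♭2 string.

The open B♭2 string plus 17 semitones: Bb–B–C–Db–…–Db–D–Eb.
The walk passes from B into C 2 times, so the octave number goes from 2 to 4.

E♭4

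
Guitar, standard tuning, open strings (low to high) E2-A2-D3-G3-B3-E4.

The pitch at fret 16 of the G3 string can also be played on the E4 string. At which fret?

Fret 16 on G3 is MIDI 55 + 16 = 71 (B4). On the E4 string (open MIDI 64), that pitch is 71 − 64 = fret 7.

7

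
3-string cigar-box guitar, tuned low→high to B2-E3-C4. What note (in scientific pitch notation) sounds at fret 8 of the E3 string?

The open E3 string plus 8 semitones: E–F–F#–G–G#–A–A#–B–C.
The walk passes from B into C once, so the octave number goes from 3 to 4.

C4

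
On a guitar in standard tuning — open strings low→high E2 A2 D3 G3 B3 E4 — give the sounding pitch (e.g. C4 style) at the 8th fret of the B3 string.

G4

Each fret is one semitone, so B3 + 8 = G4.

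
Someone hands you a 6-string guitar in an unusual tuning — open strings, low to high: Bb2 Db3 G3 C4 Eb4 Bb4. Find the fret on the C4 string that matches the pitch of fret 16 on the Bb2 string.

2

Bb2 at fret 16 is Bb2 + 16 semitones = D4.
The open C4 string is 14 semitones above the open Bb2, so the same pitch on the C4 string lies at fret 16 − 14 = 2.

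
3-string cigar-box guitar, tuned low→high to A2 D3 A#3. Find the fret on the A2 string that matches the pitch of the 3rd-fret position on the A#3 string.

16

A#3 at fret 3 is A#3 + 3 semitones = C#4.
The open A2 string is 13 semitones below the open A#3, so the same pitch on the A2 string lies at fret 3 + 13 = 16.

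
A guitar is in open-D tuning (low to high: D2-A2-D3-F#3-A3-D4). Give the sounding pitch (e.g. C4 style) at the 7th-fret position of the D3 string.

A3

Each fret is one semitone, so D3 + 7 = A3.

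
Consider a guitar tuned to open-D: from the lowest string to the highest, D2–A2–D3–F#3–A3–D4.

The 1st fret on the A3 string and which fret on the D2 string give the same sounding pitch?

A3 at fret 1 is A3 + 1 semitone = A#3.
The open D2 string is 19 semitones below the open A3, so the same pitch on the D2 string lies at fret 1 + 19 = 20.

20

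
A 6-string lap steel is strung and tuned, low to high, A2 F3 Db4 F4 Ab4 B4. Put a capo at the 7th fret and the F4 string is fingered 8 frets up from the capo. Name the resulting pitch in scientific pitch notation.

Ab5

The capo raises the open F4 by 7 semitones to C5; fretting 8 more gives F4 + 7 + 8 = F4 + 15 semitones = Ab5.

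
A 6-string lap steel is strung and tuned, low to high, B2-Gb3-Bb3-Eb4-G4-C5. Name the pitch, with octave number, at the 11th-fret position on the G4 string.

The open G4 string plus 11 semitones: G–Ab–A–Bb–…–E–F–Gb.
The walk passes from B into C once, so the octave number goes from 4 to 5.

Gb5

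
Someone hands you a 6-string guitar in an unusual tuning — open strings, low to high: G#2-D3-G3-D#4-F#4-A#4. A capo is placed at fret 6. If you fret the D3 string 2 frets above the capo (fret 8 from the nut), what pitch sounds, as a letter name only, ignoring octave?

The capo raises the open D3 by 6 semitones to G#3; fretting 2 more gives D3 + 6 + 2 = D3 + 8 semitones, landing on A#.
(Also written Bb.)

A#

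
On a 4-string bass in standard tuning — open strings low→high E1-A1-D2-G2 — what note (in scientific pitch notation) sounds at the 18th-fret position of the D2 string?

G#3

The open D2 string plus 18 semitones: D–D#–E–F–…–F#–G–G#.
The walk passes from B into C once, so the octave number goes from 2 to 3.
(Equivalently spelled Ab3.)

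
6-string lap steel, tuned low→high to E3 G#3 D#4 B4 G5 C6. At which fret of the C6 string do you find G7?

G7 is 19 semitones above the open C6 (C–C#–D–D#–…–F–F#–G), so it sits at fret 19.

19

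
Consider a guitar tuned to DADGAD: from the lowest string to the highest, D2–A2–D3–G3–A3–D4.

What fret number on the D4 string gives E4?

E4 is 2 semitones above the open D4 (D–D#–E), so it sits at fret 2.

2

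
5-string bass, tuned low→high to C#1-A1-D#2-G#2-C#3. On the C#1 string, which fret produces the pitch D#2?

14

D#2 is 14 semitones above the open C#1 (C#–D–D#–E–…–C#–D–D#), so it sits at fret 14.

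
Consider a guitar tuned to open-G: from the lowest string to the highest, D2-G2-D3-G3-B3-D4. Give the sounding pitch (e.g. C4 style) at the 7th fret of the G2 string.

G2 is MIDI 43. Adding 7 gives 50, which is D3.

D3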